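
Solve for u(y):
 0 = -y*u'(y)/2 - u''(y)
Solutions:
 u(y) = C1 + C2*erf(y/2)


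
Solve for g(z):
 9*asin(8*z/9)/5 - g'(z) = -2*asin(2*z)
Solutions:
 g(z) = C1 + 9*z*asin(8*z/9)/5 + 2*z*asin(2*z) + sqrt(1 - 4*z^2) + 9*sqrt(81 - 64*z^2)/40


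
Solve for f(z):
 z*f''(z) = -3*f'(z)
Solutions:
 f(z) = C1 + C2/z^2


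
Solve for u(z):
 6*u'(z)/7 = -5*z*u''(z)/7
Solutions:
 u(z) = C1 + C2/z^(1/5)


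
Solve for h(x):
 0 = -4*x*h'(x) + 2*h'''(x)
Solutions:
 h(x) = C1 + Integral(C2*airyai(2^(1/3)*x) + C3*airybi(2^(1/3)*x), x)


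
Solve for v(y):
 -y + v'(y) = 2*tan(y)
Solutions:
 v(y) = C1 + y^2/2 - 2*log(cos(y))


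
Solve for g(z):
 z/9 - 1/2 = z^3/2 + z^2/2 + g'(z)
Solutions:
 g(z) = C1 - z^4/8 - z^3/6 + z^2/18 - z/2


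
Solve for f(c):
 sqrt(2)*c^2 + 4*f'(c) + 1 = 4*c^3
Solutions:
 f(c) = C1 + c^4/4 - sqrt(2)*c^3/12 - c/4


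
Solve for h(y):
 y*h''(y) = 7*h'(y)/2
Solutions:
 h(y) = C1 + C2*y^(9/2)


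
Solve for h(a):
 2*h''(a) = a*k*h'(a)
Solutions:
 h(a) = Piecewise((-sqrt(pi)*C1*erf(a*sqrt(-k)/2)/sqrt(-k) - C2, (k > 0) | (k < 0)), (-C1*a - C2, True))


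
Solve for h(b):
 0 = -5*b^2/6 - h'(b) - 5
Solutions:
 h(b) = C1 - 5*b^3/18 - 5*b


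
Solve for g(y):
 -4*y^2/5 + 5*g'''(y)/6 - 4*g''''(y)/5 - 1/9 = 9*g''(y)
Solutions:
 g(y) = C1 + C2*y - y^4/135 - 2*y^3/729 + 317*y^2/328050 + (C3*sin(sqrt(25295)*y/48) + C4*cos(sqrt(25295)*y/48))*exp(25*y/48)


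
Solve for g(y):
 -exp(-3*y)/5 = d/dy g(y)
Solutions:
 g(y) = C1 + exp(-3*y)/15


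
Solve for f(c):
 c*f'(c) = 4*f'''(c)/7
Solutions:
 f(c) = C1 + Integral(C2*airyai(14^(1/3)*c/2) + C3*airybi(14^(1/3)*c/2), c)


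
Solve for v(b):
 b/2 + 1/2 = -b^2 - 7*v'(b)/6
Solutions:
 v(b) = C1 - 2*b^3/7 - 3*b^2/14 - 3*b/7


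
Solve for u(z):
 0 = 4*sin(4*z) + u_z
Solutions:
 u(z) = C1 + cos(4*z)


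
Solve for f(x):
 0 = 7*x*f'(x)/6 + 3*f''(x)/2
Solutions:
 f(x) = C1 + C2*erf(sqrt(14)*x/6)


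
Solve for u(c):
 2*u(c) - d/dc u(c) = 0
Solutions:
 u(c) = C1*exp(2*c)


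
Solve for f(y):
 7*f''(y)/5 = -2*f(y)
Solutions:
 f(y) = C1*sin(sqrt(70)*y/7) + C2*cos(sqrt(70)*y/7)


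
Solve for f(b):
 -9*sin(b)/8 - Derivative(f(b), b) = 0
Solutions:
 f(b) = C1 + 9*cos(b)/8


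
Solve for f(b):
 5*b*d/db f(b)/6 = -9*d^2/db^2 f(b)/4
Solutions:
 f(b) = C1 + C2*erf(sqrt(15)*b/9)


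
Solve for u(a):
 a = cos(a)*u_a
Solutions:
 u(a) = C1 + Integral(a/cos(a), a)


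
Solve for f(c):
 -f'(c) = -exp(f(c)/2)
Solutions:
 f(c) = 2*log(-1/(C1 + c)) + 2*log(2)


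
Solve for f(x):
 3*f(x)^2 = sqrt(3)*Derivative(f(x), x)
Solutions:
 f(x) = -1/(C1 + sqrt(3)*x)


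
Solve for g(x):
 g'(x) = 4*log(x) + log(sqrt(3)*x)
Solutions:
 g(x) = C1 + 5*x*log(x) - 5*x + x*log(3)/2


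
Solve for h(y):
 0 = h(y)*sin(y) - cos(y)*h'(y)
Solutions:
 h(y) = C1/cos(y)


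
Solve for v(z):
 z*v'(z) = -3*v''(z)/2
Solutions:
 v(z) = C1 + C2*erf(sqrt(3)*z/3)


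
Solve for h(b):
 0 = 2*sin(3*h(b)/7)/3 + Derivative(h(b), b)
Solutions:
 2*b/3 + 7*log(cos(3*h(b)/7) - 1)/6 - 7*log(cos(3*h(b)/7) + 1)/6 = C1


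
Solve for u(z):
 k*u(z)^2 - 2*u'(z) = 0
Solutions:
 u(z) = -2/(C1 + k*z)


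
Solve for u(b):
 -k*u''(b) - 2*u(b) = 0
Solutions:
 u(b) = C1*exp(-sqrt(2)*b*sqrt(-1/k)) + C2*exp(sqrt(2)*b*sqrt(-1/k))


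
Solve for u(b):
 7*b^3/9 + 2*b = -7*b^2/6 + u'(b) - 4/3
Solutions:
 u(b) = C1 + 7*b^4/36 + 7*b^3/18 + b^2 + 4*b/3


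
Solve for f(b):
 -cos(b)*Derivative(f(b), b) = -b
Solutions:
 f(b) = C1 + Integral(b/cos(b), b)


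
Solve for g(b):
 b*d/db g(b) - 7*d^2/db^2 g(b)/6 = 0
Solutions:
 g(b) = C1 + C2*erfi(sqrt(21)*b/7)


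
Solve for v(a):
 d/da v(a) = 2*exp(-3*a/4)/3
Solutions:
 v(a) = C1 - 8*exp(-3*a/4)/9


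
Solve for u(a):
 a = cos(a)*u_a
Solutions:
 u(a) = C1 + Integral(a/cos(a), a)


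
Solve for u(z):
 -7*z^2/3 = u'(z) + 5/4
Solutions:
 u(z) = C1 - 7*z^3/9 - 5*z/4


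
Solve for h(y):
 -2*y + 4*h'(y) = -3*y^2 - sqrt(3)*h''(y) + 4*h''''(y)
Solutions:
 h(y) = C1 + C2*exp(-y*(3^(5/6)/(sqrt(144 - sqrt(3)) + 12)^(1/3) + 3^(2/3)*(sqrt(144 - sqrt(3)) + 12)^(1/3))/12)*sin(y*(-3^(1/6)*(sqrt(144 - sqrt(3)) + 12)^(1/3) + 3^(1/3)/(sqrt(144 - sqrt(3)) + 12)^(1/3))/4) + C3*exp(-y*(3^(5/6)/(sqrt(144 - sqrt(3)) + 12)^(1/3) + 3^(2/3)*(sqrt(144 - sqrt(3)) + 12)^(1/3))/12)*cos(y*(-3^(1/6)*(sqrt(144 - sqrt(3)) + 12)^(1/3) + 3^(1/3)/(sqrt(144 - sqrt(3)) + 12)^(1/3))/4) + C4*exp(y*(3^(5/6)/(sqrt(144 - sqrt(3)) + 12)^(1/3) + 3^(2/3)*(sqrt(144 - sqrt(3)) + 12)^(1/3))/6) - y^3/4 + y^2/4 + 3*sqrt(3)*y^2/16 - 9*y/32 - sqrt(3)*y/8


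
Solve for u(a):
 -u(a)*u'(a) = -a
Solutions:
 u(a) = -sqrt(C1 + a^2)
 u(a) = sqrt(C1 + a^2)


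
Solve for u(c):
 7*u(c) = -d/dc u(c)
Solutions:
 u(c) = C1*exp(-7*c)


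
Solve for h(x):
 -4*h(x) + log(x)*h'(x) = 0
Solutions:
 h(x) = C1*exp(4*li(x))


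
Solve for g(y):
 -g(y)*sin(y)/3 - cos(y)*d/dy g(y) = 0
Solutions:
 g(y) = C1*cos(y)^(1/3)


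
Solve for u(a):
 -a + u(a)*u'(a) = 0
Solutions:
 u(a) = -sqrt(C1 + a^2)
 u(a) = sqrt(C1 + a^2)


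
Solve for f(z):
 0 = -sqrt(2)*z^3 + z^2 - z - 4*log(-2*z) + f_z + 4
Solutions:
 f(z) = C1 + sqrt(2)*z^4/4 - z^3/3 + z^2/2 + 4*z*log(-z) + 4*z*(-2 + log(2))


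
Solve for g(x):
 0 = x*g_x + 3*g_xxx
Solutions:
 g(x) = C1 + Integral(C2*airyai(-3^(2/3)*x/3) + C3*airybi(-3^(2/3)*x/3), x)


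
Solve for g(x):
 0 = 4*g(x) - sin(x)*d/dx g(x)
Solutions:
 g(x) = C1*(cos(x)^2 - 2*cos(x) + 1)/(cos(x)^2 + 2*cos(x) + 1)


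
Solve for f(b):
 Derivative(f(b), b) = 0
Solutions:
 f(b) = C1


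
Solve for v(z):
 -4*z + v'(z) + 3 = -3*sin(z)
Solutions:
 v(z) = C1 + 2*z^2 - 3*z + 3*cos(z)


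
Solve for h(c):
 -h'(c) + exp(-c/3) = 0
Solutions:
 h(c) = C1 - 3*exp(-c/3)


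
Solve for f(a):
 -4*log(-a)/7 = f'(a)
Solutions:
 f(a) = C1 - 4*a*log(-a)/7 + 4*a/7


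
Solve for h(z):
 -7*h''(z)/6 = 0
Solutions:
 h(z) = C1 + C2*z


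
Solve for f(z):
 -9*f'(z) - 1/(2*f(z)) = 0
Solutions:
 f(z) = -sqrt(C1 - z)/3
 f(z) = sqrt(C1 - z)/3


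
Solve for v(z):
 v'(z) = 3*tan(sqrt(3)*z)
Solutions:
 v(z) = C1 - sqrt(3)*log(cos(sqrt(3)*z))


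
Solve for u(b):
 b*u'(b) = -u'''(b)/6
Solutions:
 u(b) = C1 + Integral(C2*airyai(-6^(1/3)*b) + C3*airybi(-6^(1/3)*b), b)


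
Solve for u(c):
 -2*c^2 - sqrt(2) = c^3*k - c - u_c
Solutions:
 u(c) = C1 + c^4*k/4 + 2*c^3/3 - c^2/2 + sqrt(2)*c


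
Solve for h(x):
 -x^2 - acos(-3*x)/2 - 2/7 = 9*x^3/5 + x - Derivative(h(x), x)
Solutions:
 h(x) = C1 + 9*x^4/20 + x^3/3 + x^2/2 + x*acos(-3*x)/2 + 2*x/7 + sqrt(1 - 9*x^2)/6


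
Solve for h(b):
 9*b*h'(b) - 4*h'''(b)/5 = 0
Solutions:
 h(b) = C1 + Integral(C2*airyai(90^(1/3)*b/2) + C3*airybi(90^(1/3)*b/2), b)


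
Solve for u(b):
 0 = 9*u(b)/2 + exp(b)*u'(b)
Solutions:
 u(b) = C1*exp(9*exp(-b)/2)


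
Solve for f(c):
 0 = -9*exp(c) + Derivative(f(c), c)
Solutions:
 f(c) = C1 + 9*exp(c)


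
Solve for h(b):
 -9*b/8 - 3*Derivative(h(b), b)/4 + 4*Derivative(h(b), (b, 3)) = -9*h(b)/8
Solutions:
 h(b) = C3*exp(-3*b/4) + b + (C1*sin(sqrt(15)*b/8) + C2*cos(sqrt(15)*b/8))*exp(3*b/8) + 2/3


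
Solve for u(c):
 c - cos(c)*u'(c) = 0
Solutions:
 u(c) = C1 + Integral(c/cos(c), c)


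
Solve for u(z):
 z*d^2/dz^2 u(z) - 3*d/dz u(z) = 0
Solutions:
 u(z) = C1 + C2*z^4


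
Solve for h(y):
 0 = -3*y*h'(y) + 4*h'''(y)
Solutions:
 h(y) = C1 + Integral(C2*airyai(6^(1/3)*y/2) + C3*airybi(6^(1/3)*y/2), y)


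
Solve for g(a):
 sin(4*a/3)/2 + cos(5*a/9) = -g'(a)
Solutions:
 g(a) = C1 - 9*sin(5*a/9)/5 + 3*cos(4*a/3)/8


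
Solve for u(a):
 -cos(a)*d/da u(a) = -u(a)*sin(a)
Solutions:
 u(a) = C1/cos(a)


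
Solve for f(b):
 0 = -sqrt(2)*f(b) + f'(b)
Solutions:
 f(b) = C1*exp(sqrt(2)*b)


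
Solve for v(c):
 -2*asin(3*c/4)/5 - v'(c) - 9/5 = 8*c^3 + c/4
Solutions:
 v(c) = C1 - 2*c^4 - c^2/8 - 2*c*asin(3*c/4)/5 - 9*c/5 - 2*sqrt(16 - 9*c^2)/15


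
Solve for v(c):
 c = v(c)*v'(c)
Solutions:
 v(c) = -sqrt(C1 + c^2)
 v(c) = sqrt(C1 + c^2)


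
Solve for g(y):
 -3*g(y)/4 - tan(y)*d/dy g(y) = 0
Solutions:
 g(y) = C1/sin(y)^(3/4)


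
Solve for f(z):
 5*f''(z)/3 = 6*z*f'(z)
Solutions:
 f(z) = C1 + C2*erfi(3*sqrt(5)*z/5)


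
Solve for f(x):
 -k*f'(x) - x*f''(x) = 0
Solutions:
 f(x) = C1 + x^(1 - re(k))*(C2*sin(log(x)*Abs(im(k))) + C3*cos(log(x)*im(k)))


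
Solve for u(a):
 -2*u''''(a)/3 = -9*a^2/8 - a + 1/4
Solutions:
 u(a) = C1 + C2*a + C3*a^2 + C4*a^3 + 3*a^6/640 + a^5/80 - a^4/64


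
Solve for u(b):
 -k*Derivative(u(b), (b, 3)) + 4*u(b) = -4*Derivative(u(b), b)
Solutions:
 u(b) = C1*exp(b*(6^(1/3)*(sqrt(3)*sqrt((27 - 16/k)/k^2) - 9/k)^(1/3)/6 - 2^(1/3)*3^(5/6)*I*(sqrt(3)*sqrt((27 - 16/k)/k^2) - 9/k)^(1/3)/6 - 8/(k*(-6^(1/3) + 2^(1/3)*3^(5/6)*I)*(sqrt(3)*sqrt((27 - 16/k)/k^2) - 9/k)^(1/3)))) + C2*exp(b*(6^(1/3)*(sqrt(3)*sqrt((27 - 16/k)/k^2) - 9/k)^(1/3)/6 + 2^(1/3)*3^(5/6)*I*(sqrt(3)*sqrt((27 - 16/k)/k^2) - 9/k)^(1/3)/6 + 8/(k*(6^(1/3) + 2^(1/3)*3^(5/6)*I)*(sqrt(3)*sqrt((27 - 16/k)/k^2) - 9/k)^(1/3)))) + C3*exp(-6^(1/3)*b*((sqrt(3)*sqrt((27 - 16/k)/k^2) - 9/k)^(1/3) + 2*6^(1/3)/(k*(sqrt(3)*sqrt((27 - 16/k)/k^2) - 9/k)^(1/3)))/3)


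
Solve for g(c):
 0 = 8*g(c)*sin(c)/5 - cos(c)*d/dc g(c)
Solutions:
 g(c) = C1/cos(c)^(8/5)


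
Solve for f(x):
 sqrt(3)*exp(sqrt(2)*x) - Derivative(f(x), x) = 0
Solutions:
 f(x) = C1 + sqrt(6)*exp(sqrt(2)*x)/2


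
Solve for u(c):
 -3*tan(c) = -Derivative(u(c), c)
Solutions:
 u(c) = C1 - 3*log(cos(c))


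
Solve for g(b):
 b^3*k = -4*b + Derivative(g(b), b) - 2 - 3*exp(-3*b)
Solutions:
 g(b) = C1 + b^4*k/4 + 2*b^2 + 2*b - exp(-3*b)


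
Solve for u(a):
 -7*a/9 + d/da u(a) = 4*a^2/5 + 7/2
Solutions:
 u(a) = C1 + 4*a^3/15 + 7*a^2/18 + 7*a/2


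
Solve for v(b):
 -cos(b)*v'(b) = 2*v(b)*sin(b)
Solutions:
 v(b) = C1*cos(b)^2


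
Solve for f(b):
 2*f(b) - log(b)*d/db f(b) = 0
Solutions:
 f(b) = C1*exp(2*li(b))


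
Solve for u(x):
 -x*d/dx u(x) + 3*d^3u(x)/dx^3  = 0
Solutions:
 u(x) = C1 + Integral(C2*airyai(3^(2/3)*x/3) + C3*airybi(3^(2/3)*x/3), x)


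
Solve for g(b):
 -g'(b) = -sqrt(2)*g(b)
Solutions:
 g(b) = C1*exp(sqrt(2)*b)


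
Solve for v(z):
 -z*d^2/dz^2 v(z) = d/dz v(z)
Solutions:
 v(z) = C1 + C2*log(z)


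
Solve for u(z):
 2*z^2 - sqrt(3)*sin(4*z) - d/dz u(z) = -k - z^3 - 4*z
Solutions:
 u(z) = C1 + k*z + z^4/4 + 2*z^3/3 + 2*z^2 + sqrt(3)*cos(4*z)/4


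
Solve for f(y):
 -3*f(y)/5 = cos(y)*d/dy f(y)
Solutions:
 f(y) = C1*(sin(y) - 1)^(3/10)/(sin(y) + 1)^(3/10)


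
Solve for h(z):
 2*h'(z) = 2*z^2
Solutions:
 h(z) = C1 + z^3/3


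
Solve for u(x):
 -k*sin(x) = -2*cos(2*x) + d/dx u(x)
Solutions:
 u(x) = C1 + k*cos(x) + sin(2*x)


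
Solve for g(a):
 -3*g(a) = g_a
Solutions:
 g(a) = C1*exp(-3*a)


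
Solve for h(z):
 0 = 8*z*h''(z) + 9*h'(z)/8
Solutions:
 h(z) = C1 + C2*z^(55/64)


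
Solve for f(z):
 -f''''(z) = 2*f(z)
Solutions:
 f(z) = (C1*sin(2^(3/4)*z/2) + C2*cos(2^(3/4)*z/2))*exp(-2^(3/4)*z/2) + (C3*sin(2^(3/4)*z/2) + C4*cos(2^(3/4)*z/2))*exp(2^(3/4)*z/2)


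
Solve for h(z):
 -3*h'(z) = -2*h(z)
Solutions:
 h(z) = C1*exp(2*z/3)


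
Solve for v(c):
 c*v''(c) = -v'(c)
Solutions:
 v(c) = C1 + C2*log(c)


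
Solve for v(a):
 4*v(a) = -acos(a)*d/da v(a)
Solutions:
 v(a) = C1*exp(-4*Integral(1/acos(a), a))


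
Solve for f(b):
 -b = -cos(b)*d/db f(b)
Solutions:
 f(b) = C1 + Integral(b/cos(b), b)


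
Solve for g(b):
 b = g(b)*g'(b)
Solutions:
 g(b) = -sqrt(C1 + b^2)
 g(b) = sqrt(C1 + b^2)


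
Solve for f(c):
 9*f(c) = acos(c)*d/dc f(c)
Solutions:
 f(c) = C1*exp(9*Integral(1/acos(c), c))


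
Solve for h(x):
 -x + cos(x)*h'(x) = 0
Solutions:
 h(x) = C1 + Integral(x/cos(x), x)


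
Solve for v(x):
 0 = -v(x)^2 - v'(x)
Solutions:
 v(x) = 1/(C1 + x)


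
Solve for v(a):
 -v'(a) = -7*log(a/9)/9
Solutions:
 v(a) = C1 + 7*a*log(a)/9 - 14*a*log(3)/9 - 7*a/9


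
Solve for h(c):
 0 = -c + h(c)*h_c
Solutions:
 h(c) = -sqrt(C1 + c^2)
 h(c) = sqrt(C1 + c^2)


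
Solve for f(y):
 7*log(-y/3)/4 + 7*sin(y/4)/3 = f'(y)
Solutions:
 f(y) = C1 + 7*y*log(-y)/4 - 7*y*log(3)/4 - 7*y/4 - 28*cos(y/4)/3


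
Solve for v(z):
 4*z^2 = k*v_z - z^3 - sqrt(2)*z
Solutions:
 v(z) = C1 + z^4/(4*k) + 4*z^3/(3*k) + sqrt(2)*z^2/(2*k)


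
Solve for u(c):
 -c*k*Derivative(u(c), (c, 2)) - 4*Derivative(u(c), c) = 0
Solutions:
 u(c) = C1 + c^(((re(k) - 4)*re(k) + im(k)^2)/(re(k)^2 + im(k)^2))*(C2*sin(4*log(c)*Abs(im(k))/(re(k)^2 + im(k)^2)) + C3*cos(4*log(c)*im(k)/(re(k)^2 + im(k)^2)))


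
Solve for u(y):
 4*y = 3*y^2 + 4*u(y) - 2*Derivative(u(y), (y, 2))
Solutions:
 u(y) = C1*exp(-sqrt(2)*y) + C2*exp(sqrt(2)*y) - 3*y^2/4 + y - 3/4


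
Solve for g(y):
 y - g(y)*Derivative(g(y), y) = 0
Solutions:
 g(y) = -sqrt(C1 + y^2)
 g(y) = sqrt(C1 + y^2)


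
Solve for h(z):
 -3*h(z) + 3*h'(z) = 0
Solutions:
 h(z) = C1*exp(z)


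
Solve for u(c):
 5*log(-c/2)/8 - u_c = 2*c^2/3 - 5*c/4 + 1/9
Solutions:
 u(c) = C1 - 2*c^3/9 + 5*c^2/8 + 5*c*log(-c)/8 + c*(-53 - 45*log(2))/72


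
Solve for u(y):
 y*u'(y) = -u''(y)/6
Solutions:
 u(y) = C1 + C2*erf(sqrt(3)*y)


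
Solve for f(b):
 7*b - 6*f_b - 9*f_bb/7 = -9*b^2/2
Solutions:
 f(b) = C1 + C2*exp(-14*b/3) + b^3/4 + 71*b^2/168 - 71*b/392


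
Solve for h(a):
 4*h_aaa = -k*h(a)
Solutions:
 h(a) = C1*exp(2^(1/3)*a*(-k)^(1/3)/2) + C2*exp(2^(1/3)*a*(-k)^(1/3)*(-1 + sqrt(3)*I)/4) + C3*exp(-2^(1/3)*a*(-k)^(1/3)*(1 + sqrt(3)*I)/4)


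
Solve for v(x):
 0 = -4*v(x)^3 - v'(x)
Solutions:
 v(x) = -sqrt(2)*sqrt(-1/(C1 - 4*x))/2
 v(x) = sqrt(2)*sqrt(-1/(C1 - 4*x))/2


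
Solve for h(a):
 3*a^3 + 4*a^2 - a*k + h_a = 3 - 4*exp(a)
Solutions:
 h(a) = C1 - 3*a^4/4 - 4*a^3/3 + a^2*k/2 + 3*a - 4*exp(a)


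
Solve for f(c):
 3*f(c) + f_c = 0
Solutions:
 f(c) = C1*exp(-3*c)


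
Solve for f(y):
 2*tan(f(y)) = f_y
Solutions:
 f(y) = pi - asin(C1*exp(2*y))
 f(y) = asin(C1*exp(2*y))


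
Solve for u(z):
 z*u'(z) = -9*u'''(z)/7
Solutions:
 u(z) = C1 + Integral(C2*airyai(-21^(1/3)*z/3) + C3*airybi(-21^(1/3)*z/3), z)


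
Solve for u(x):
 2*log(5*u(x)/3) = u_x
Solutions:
 Integral(1/(-log(_y) - log(5) + log(3)), (_y, u(x)))/2 = C1 - x


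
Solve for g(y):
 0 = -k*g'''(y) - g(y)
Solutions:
 g(y) = C1*exp(y*(-1/k)^(1/3)) + C2*exp(y*(-1/k)^(1/3)*(-1 + sqrt(3)*I)/2) + C3*exp(-y*(-1/k)^(1/3)*(1 + sqrt(3)*I)/2)


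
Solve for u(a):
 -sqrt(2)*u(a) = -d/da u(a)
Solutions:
 u(a) = C1*exp(sqrt(2)*a)


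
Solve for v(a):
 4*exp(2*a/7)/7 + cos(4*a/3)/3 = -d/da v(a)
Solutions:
 v(a) = C1 - 2*exp(2*a/7) - sin(4*a/3)/4


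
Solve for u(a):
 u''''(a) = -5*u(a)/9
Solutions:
 u(a) = (C1*sin(5^(1/4)*sqrt(6)*a/6) + C2*cos(5^(1/4)*sqrt(6)*a/6))*exp(-5^(1/4)*sqrt(6)*a/6) + (C3*sin(5^(1/4)*sqrt(6)*a/6) + C4*cos(5^(1/4)*sqrt(6)*a/6))*exp(5^(1/4)*sqrt(6)*a/6)


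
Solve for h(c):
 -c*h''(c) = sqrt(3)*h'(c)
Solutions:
 h(c) = C1 + C2*c^(1 - sqrt(3))


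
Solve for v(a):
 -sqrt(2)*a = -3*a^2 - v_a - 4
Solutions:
 v(a) = C1 - a^3 + sqrt(2)*a^2/2 - 4*a


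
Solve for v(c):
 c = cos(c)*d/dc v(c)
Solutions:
 v(c) = C1 + Integral(c/cos(c), c)


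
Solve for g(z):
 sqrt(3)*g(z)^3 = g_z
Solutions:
 g(z) = -sqrt(2)*sqrt(-1/(C1 + sqrt(3)*z))/2
 g(z) = sqrt(2)*sqrt(-1/(C1 + sqrt(3)*z))/2


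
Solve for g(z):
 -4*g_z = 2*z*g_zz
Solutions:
 g(z) = C1 + C2/z


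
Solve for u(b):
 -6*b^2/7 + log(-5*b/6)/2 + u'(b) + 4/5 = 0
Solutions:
 u(b) = C1 + 2*b^3/7 - b*log(-b)/2 + b*(-5*log(5) - 3 + 5*log(6))/10


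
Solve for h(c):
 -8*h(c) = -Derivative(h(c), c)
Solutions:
 h(c) = C1*exp(8*c)


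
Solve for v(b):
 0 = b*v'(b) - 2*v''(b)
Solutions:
 v(b) = C1 + C2*erfi(b/2)


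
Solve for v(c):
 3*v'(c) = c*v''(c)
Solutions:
 v(c) = C1 + C2*c^4


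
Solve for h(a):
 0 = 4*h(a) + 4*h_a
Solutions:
 h(a) = C1*exp(-a)


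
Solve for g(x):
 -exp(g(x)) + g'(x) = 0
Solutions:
 g(x) = log(-1/(C1 + x))


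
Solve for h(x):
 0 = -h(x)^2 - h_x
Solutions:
 h(x) = 1/(C1 + x)


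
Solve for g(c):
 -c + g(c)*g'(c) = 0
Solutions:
 g(c) = -sqrt(C1 + c^2)
 g(c) = sqrt(C1 + c^2)


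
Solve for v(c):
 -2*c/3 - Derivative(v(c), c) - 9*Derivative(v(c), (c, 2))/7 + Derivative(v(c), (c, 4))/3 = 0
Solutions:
 v(c) = C1 + C2*exp(-c*(6*3^(2/3)*98^(1/3)/(sqrt(133) + 49)^(1/3) + 84^(1/3)*(sqrt(133) + 49)^(1/3))/28)*sin(3^(1/6)*c*(-28^(1/3)*3^(2/3)*(sqrt(133) + 49)^(1/3) + 18*98^(1/3)/(sqrt(133) + 49)^(1/3))/28) + C3*exp(-c*(6*3^(2/3)*98^(1/3)/(sqrt(133) + 49)^(1/3) + 84^(1/3)*(sqrt(133) + 49)^(1/3))/28)*cos(3^(1/6)*c*(-28^(1/3)*3^(2/3)*(sqrt(133) + 49)^(1/3) + 18*98^(1/3)/(sqrt(133) + 49)^(1/3))/28) + C4*exp(c*(6*3^(2/3)*98^(1/3)/(sqrt(133) + 49)^(1/3) + 84^(1/3)*(sqrt(133) + 49)^(1/3))/14) - c^2/3 + 6*c/7


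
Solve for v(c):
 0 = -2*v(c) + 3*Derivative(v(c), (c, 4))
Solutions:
 v(c) = C1*exp(-2^(1/4)*3^(3/4)*c/3) + C2*exp(2^(1/4)*3^(3/4)*c/3) + C3*sin(2^(1/4)*3^(3/4)*c/3) + C4*cos(2^(1/4)*3^(3/4)*c/3)


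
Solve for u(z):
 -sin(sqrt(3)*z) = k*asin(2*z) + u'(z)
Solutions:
 u(z) = C1 - k*(z*asin(2*z) + sqrt(1 - 4*z^2)/2) + sqrt(3)*cos(sqrt(3)*z)/3


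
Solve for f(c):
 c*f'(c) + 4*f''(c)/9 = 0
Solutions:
 f(c) = C1 + C2*erf(3*sqrt(2)*c/4)


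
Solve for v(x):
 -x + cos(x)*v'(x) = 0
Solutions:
 v(x) = C1 + Integral(x/cos(x), x)


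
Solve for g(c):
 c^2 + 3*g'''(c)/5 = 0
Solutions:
 g(c) = C1 + C2*c + C3*c^2 - c^5/36


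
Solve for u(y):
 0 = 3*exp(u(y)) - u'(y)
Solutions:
 u(y) = log(-1/(C1 + 3*y))


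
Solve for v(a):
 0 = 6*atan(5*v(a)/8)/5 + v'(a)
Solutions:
 Integral(1/atan(5*_y/8), (_y, v(a))) = C1 - 6*a/5


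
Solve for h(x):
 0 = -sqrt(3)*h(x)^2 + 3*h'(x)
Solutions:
 h(x) = -3/(C1 + sqrt(3)*x)


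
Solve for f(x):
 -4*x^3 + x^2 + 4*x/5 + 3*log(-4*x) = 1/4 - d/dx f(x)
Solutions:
 f(x) = C1 + x^4 - x^3/3 - 2*x^2/5 - 3*x*log(-x) + x*(13/4 - 6*log(2))


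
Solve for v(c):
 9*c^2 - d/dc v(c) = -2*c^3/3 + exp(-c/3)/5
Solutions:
 v(c) = C1 + c^4/6 + 3*c^3 + 3*exp(-c/3)/5


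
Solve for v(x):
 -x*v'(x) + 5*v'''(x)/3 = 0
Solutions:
 v(x) = C1 + Integral(C2*airyai(3^(1/3)*5^(2/3)*x/5) + C3*airybi(3^(1/3)*5^(2/3)*x/5), x)


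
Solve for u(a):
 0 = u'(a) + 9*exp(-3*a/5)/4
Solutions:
 u(a) = C1 + 15*exp(-3*a/5)/4


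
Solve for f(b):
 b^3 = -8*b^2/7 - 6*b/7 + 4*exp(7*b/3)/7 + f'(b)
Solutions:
 f(b) = C1 + b^4/4 + 8*b^3/21 + 3*b^2/7 - 12*exp(7*b/3)/49


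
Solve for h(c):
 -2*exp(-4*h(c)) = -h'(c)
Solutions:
 h(c) = log(-I*(C1 + 8*c)^(1/4))
 h(c) = log(I*(C1 + 8*c)^(1/4))
 h(c) = log(-(C1 + 8*c)^(1/4))
 h(c) = log(C1 + 8*c)/4


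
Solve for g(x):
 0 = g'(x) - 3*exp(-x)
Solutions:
 g(x) = C1 - 3*exp(-x)


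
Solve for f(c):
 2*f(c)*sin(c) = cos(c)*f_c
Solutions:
 f(c) = C1/cos(c)^2


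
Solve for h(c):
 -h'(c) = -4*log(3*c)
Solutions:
 h(c) = C1 + 4*c*log(c) - 4*c + c*log(81)


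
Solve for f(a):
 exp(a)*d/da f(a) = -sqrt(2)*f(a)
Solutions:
 f(a) = C1*exp(sqrt(2)*exp(-a))


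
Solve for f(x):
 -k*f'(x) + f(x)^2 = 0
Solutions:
 f(x) = -k/(C1*k + x)


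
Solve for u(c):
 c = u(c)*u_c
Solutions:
 u(c) = -sqrt(C1 + c^2)
 u(c) = sqrt(C1 + c^2)


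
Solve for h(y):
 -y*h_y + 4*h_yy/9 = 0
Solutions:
 h(y) = C1 + C2*erfi(3*sqrt(2)*y/4)


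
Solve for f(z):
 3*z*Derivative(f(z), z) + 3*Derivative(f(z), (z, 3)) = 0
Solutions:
 f(z) = C1 + Integral(C2*airyai(-z) + C3*airybi(-z), z)


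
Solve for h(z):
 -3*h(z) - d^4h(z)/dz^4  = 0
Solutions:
 h(z) = (C1*sin(sqrt(2)*3^(1/4)*z/2) + C2*cos(sqrt(2)*3^(1/4)*z/2))*exp(-sqrt(2)*3^(1/4)*z/2) + (C3*sin(sqrt(2)*3^(1/4)*z/2) + C4*cos(sqrt(2)*3^(1/4)*z/2))*exp(sqrt(2)*3^(1/4)*z/2)


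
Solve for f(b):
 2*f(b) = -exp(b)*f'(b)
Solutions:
 f(b) = C1*exp(2*exp(-b))


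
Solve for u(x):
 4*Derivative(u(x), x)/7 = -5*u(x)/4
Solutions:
 u(x) = C1*exp(-35*x/16)


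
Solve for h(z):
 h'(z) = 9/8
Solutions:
 h(z) = C1 + 9*z/8


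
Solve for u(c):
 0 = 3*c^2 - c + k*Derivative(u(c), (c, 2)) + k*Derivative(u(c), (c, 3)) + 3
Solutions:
 u(c) = C1 + C2*c + C3*exp(-c) - c^4/(4*k) + 7*c^3/(6*k) - 5*c^2/k


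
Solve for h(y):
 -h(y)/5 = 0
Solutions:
 h(y) = 0


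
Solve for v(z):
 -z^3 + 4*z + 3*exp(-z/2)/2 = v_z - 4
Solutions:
 v(z) = C1 - z^4/4 + 2*z^2 + 4*z - 3*exp(-z/2)


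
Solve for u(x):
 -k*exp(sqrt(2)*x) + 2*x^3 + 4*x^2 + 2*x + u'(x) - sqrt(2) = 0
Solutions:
 u(x) = C1 + sqrt(2)*k*exp(sqrt(2)*x)/2 - x^4/2 - 4*x^3/3 - x^2 + sqrt(2)*x


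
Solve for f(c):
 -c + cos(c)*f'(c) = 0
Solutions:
 f(c) = C1 + Integral(c/cos(c), c)


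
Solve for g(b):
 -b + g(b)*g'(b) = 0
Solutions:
 g(b) = -sqrt(C1 + b^2)
 g(b) = sqrt(C1 + b^2)


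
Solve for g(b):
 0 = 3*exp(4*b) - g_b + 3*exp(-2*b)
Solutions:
 g(b) = C1 + 3*exp(4*b)/4 - 3*exp(-2*b)/2


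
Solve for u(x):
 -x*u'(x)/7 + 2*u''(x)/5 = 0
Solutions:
 u(x) = C1 + C2*erfi(sqrt(35)*x/14)


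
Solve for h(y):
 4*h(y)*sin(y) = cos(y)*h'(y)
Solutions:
 h(y) = C1/cos(y)^4


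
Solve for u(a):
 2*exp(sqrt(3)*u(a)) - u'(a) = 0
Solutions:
 u(a) = sqrt(3)*(2*log(-1/(C1 + 2*a)) - log(3))/6


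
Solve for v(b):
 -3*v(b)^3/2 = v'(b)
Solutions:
 v(b) = -sqrt(-1/(C1 - 3*b))
 v(b) = sqrt(-1/(C1 - 3*b))


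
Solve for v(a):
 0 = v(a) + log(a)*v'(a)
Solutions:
 v(a) = C1*exp(-li(a))


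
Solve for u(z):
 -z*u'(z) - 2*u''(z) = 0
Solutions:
 u(z) = C1 + C2*erf(z/2)


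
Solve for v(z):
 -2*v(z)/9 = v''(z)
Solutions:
 v(z) = C1*sin(sqrt(2)*z/3) + C2*cos(sqrt(2)*z/3)


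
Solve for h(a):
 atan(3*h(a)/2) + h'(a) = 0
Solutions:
 Integral(1/atan(3*_y/2), (_y, h(a))) = C1 - a


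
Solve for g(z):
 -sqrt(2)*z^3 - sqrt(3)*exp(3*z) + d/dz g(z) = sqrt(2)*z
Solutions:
 g(z) = C1 + sqrt(2)*z^4/4 + sqrt(2)*z^2/2 + sqrt(3)*exp(3*z)/3


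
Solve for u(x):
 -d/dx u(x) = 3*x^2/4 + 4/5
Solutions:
 u(x) = C1 - x^3/4 - 4*x/5


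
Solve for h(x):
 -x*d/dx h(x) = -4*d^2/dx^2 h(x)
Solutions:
 h(x) = C1 + C2*erfi(sqrt(2)*x/4)


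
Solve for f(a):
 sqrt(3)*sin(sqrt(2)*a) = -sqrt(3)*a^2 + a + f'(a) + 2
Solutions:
 f(a) = C1 + sqrt(3)*a^3/3 - a^2/2 - 2*a - sqrt(6)*cos(sqrt(2)*a)/2


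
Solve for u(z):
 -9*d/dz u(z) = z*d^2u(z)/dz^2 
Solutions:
 u(z) = C1 + C2/z^8


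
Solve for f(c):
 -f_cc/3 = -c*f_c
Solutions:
 f(c) = C1 + C2*erfi(sqrt(6)*c/2)


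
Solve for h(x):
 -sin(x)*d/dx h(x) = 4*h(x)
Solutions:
 h(x) = C1*(cos(x)^2 + 2*cos(x) + 1)/(cos(x)^2 - 2*cos(x) + 1)


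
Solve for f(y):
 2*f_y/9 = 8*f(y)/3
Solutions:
 f(y) = C1*exp(12*y)


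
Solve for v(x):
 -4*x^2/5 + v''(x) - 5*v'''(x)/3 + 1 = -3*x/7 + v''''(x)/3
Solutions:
 v(x) = C1 + C2*x + C3*exp(x*(-5 + sqrt(37))/2) + C4*exp(-x*(5 + sqrt(37))/2) + x^4/15 + 47*x^3/126 + 514*x^2/315


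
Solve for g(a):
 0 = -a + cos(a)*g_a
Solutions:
 g(a) = C1 + Integral(a/cos(a), a)


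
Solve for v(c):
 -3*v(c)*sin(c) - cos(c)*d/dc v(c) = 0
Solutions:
 v(c) = C1*cos(c)^3


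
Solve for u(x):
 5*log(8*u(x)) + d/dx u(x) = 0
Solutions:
 Integral(1/(log(_y) + 3*log(2)), (_y, u(x)))/5 = C1 - x


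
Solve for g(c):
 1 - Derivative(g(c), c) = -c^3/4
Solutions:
 g(c) = C1 + c^4/16 + c


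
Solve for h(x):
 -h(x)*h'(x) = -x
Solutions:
 h(x) = -sqrt(C1 + x^2)
 h(x) = sqrt(C1 + x^2)


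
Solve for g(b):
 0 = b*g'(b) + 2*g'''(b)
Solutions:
 g(b) = C1 + Integral(C2*airyai(-2^(2/3)*b/2) + C3*airybi(-2^(2/3)*b/2), b)


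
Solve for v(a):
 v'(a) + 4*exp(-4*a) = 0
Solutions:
 v(a) = C1 + exp(-4*a)


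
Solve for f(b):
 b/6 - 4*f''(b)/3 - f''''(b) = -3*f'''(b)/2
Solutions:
 f(b) = C1 + C2*b + b^3/48 + 9*b^2/128 + (C3*sin(sqrt(111)*b/12) + C4*cos(sqrt(111)*b/12))*exp(3*b/4)


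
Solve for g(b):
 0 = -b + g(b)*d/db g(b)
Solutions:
 g(b) = -sqrt(C1 + b^2)
 g(b) = sqrt(C1 + b^2)


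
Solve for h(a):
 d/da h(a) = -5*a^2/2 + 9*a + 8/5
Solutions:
 h(a) = C1 - 5*a^3/6 + 9*a^2/2 + 8*a/5


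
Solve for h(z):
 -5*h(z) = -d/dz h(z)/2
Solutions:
 h(z) = C1*exp(10*z)


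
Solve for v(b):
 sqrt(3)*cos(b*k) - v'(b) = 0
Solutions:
 v(b) = C1 + sqrt(3)*sin(b*k)/k


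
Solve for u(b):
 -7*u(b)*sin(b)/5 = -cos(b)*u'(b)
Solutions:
 u(b) = C1/cos(b)^(7/5)


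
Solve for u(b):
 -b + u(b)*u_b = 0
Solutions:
 u(b) = -sqrt(C1 + b^2)
 u(b) = sqrt(C1 + b^2)


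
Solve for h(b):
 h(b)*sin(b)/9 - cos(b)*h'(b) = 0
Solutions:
 h(b) = C1/cos(b)^(1/9)


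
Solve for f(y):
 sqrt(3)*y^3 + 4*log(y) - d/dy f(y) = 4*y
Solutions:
 f(y) = C1 + sqrt(3)*y^4/4 - 2*y^2 + 4*y*log(y) - 4*y


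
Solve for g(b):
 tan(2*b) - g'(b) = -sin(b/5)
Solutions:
 g(b) = C1 - log(cos(2*b))/2 - 5*cos(b/5)


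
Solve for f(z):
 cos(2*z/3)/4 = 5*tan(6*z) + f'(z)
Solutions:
 f(z) = C1 + 5*log(cos(6*z))/6 + 3*sin(2*z/3)/8


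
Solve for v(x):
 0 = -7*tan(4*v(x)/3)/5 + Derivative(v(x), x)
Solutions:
 v(x) = -3*asin(C1*exp(28*x/15))/4 + 3*pi/4
 v(x) = 3*asin(C1*exp(28*x/15))/4


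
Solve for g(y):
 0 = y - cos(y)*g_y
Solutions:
 g(y) = C1 + Integral(y/cos(y), y)


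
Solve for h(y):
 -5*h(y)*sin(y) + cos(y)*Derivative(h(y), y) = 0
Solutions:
 h(y) = C1/cos(y)^5


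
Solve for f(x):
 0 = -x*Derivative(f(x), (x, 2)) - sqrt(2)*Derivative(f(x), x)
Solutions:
 f(x) = C1 + C2*x^(1 - sqrt(2))


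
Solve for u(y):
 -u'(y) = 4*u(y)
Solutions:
 u(y) = C1*exp(-4*y)


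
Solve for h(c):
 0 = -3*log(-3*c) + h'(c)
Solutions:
 h(c) = C1 + 3*c*log(-c) + 3*c*(-1 + log(3))


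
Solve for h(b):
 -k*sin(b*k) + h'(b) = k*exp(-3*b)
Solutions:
 h(b) = C1 - k*exp(-3*b)/3 - cos(b*k)


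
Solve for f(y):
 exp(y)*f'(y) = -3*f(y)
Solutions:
 f(y) = C1*exp(3*exp(-y))


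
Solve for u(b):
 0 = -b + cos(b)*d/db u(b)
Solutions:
 u(b) = C1 + Integral(b/cos(b), b)


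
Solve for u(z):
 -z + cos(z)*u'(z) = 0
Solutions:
 u(z) = C1 + Integral(z/cos(z), z)


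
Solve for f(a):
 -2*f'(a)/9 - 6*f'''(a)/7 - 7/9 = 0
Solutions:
 f(a) = C1 + C2*sin(sqrt(21)*a/9) + C3*cos(sqrt(21)*a/9) - 7*a/2


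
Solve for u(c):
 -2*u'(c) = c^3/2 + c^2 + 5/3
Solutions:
 u(c) = C1 - c^4/16 - c^3/6 - 5*c/6


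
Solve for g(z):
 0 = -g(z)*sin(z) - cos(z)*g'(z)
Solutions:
 g(z) = C1*cos(z)


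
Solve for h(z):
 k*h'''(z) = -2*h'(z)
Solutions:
 h(z) = C1 + C2*exp(-sqrt(2)*z*sqrt(-1/k)) + C3*exp(sqrt(2)*z*sqrt(-1/k))


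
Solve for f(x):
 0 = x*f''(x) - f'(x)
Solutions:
 f(x) = C1 + C2*x^2


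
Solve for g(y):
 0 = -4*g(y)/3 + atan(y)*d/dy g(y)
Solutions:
 g(y) = C1*exp(4*Integral(1/atan(y), y)/3)


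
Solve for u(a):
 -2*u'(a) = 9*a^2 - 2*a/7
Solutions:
 u(a) = C1 - 3*a^3/2 + a^2/14


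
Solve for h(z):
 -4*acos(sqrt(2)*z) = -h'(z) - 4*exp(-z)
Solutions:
 h(z) = C1 + 4*z*acos(sqrt(2)*z) - 2*sqrt(2)*sqrt(1 - 2*z^2) + 4*exp(-z)


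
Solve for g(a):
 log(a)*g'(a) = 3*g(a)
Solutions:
 g(a) = C1*exp(3*li(a))


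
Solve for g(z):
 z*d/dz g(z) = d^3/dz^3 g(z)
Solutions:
 g(z) = C1 + Integral(C2*airyai(z) + C3*airybi(z), z)


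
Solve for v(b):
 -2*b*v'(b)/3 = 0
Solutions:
 v(b) = C1


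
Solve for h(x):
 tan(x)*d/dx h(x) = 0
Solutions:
 h(x) = C1


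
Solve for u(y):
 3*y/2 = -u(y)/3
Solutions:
 u(y) = -9*y/2


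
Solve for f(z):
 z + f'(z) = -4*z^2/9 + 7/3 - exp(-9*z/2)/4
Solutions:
 f(z) = C1 - 4*z^3/27 - z^2/2 + 7*z/3 + exp(-9*z/2)/18


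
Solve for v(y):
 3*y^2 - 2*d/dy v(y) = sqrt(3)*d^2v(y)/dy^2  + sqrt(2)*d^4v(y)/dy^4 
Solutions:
 v(y) = C1 + C2*exp(y*(-6^(5/6)/(3*sqrt(2) + sqrt(sqrt(6) + 18))^(1/3) + 6^(2/3)*(3*sqrt(2) + sqrt(sqrt(6) + 18))^(1/3))/12)*sin(y*(2^(5/6)*3^(1/3)/(3*sqrt(2) + sqrt(sqrt(6) + 18))^(1/3) + 2^(2/3)*3^(1/6)*(3*sqrt(2) + sqrt(sqrt(6) + 18))^(1/3))/4) + C3*exp(y*(-6^(5/6)/(3*sqrt(2) + sqrt(sqrt(6) + 18))^(1/3) + 6^(2/3)*(3*sqrt(2) + sqrt(sqrt(6) + 18))^(1/3))/12)*cos(y*(2^(5/6)*3^(1/3)/(3*sqrt(2) + sqrt(sqrt(6) + 18))^(1/3) + 2^(2/3)*3^(1/6)*(3*sqrt(2) + sqrt(sqrt(6) + 18))^(1/3))/4) + C4*exp(-y*(-6^(5/6)/(3*sqrt(2) + sqrt(sqrt(6) + 18))^(1/3) + 6^(2/3)*(3*sqrt(2) + sqrt(sqrt(6) + 18))^(1/3))/6) + y^3/2 - 3*sqrt(3)*y^2/4 + 9*y/4


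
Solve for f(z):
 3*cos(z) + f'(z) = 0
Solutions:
 f(z) = C1 - 3*sin(z)


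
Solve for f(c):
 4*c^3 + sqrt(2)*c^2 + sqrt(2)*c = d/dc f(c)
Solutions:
 f(c) = C1 + c^4 + sqrt(2)*c^3/3 + sqrt(2)*c^2/2


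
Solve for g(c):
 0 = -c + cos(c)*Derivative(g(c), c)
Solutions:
 g(c) = C1 + Integral(c/cos(c), c)


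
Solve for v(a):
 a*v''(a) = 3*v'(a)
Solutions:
 v(a) = C1 + C2*a^4


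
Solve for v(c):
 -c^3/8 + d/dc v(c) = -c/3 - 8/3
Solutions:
 v(c) = C1 + c^4/32 - c^2/6 - 8*c/3


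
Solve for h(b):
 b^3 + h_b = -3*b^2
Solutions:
 h(b) = C1 - b^4/4 - b^3


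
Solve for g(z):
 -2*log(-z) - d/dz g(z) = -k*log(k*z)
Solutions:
 g(z) = C1 + z*(k - 2)*log(-z) + z*(k*log(-k) - k + 2)


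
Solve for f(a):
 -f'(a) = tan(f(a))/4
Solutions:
 f(a) = pi - asin(C1*exp(-a/4))
 f(a) = asin(C1*exp(-a/4))


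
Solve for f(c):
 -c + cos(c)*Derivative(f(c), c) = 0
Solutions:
 f(c) = C1 + Integral(c/cos(c), c)


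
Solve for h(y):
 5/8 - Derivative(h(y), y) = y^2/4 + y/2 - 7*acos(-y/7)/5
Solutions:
 h(y) = C1 - y^3/12 - y^2/4 + 7*y*acos(-y/7)/5 + 5*y/8 + 7*sqrt(49 - y^2)/5


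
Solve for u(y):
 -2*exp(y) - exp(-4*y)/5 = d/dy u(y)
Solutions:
 u(y) = C1 - 2*exp(y) + exp(-4*y)/20


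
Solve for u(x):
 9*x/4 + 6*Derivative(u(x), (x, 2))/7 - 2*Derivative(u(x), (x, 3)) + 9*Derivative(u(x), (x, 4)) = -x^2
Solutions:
 u(x) = C1 + C2*x - 7*x^4/72 - 581*x^3/432 + 1225*x^2/432 + (C3*sin(sqrt(329)*x/63) + C4*cos(sqrt(329)*x/63))*exp(x/9)


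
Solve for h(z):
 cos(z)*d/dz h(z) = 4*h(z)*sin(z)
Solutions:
 h(z) = C1/cos(z)^4


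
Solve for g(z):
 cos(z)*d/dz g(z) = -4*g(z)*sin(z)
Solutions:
 g(z) = C1*cos(z)^4


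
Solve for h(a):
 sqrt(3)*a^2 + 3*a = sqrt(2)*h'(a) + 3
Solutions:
 h(a) = C1 + sqrt(6)*a^3/6 + 3*sqrt(2)*a^2/4 - 3*sqrt(2)*a/2


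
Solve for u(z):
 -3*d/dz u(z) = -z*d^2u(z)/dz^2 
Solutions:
 u(z) = C1 + C2*z^4


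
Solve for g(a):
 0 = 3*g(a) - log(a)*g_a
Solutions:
 g(a) = C1*exp(3*li(a))


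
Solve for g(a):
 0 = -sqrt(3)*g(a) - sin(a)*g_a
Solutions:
 g(a) = C1*(cos(a) + 1)^(sqrt(3)/2)/(cos(a) - 1)^(sqrt(3)/2)


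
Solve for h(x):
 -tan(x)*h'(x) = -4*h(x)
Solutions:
 h(x) = C1*sin(x)^4


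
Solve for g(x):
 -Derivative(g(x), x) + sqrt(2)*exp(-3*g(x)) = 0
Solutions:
 g(x) = log(C1 + 3*sqrt(2)*x)/3
 g(x) = log((-3^(1/3) - 3^(5/6)*I)*(C1 + sqrt(2)*x)^(1/3)/2)
 g(x) = log((-3^(1/3) + 3^(5/6)*I)*(C1 + sqrt(2)*x)^(1/3)/2)


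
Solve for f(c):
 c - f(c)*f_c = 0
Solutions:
 f(c) = -sqrt(C1 + c^2)
 f(c) = sqrt(C1 + c^2)


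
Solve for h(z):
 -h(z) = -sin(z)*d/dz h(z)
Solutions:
 h(z) = C1*sqrt(cos(z) - 1)/sqrt(cos(z) + 1)


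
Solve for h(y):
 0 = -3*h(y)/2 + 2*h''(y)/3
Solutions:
 h(y) = C1*exp(-3*y/2) + C2*exp(3*y/2)


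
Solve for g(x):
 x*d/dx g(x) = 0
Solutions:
 g(x) = C1


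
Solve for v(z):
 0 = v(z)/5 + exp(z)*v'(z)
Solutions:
 v(z) = C1*exp(exp(-z)/5)


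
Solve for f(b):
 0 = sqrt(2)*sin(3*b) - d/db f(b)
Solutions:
 f(b) = C1 - sqrt(2)*cos(3*b)/3


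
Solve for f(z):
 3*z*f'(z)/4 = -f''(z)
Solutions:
 f(z) = C1 + C2*erf(sqrt(6)*z/4)


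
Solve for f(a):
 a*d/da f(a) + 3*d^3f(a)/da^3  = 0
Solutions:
 f(a) = C1 + Integral(C2*airyai(-3^(2/3)*a/3) + C3*airybi(-3^(2/3)*a/3), a)


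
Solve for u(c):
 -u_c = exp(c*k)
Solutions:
 u(c) = C1 - exp(c*k)/k


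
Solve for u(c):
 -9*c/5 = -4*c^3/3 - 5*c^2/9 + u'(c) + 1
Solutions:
 u(c) = C1 + c^4/3 + 5*c^3/27 - 9*c^2/10 - c


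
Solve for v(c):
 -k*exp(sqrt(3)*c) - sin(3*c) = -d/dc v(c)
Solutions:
 v(c) = C1 + sqrt(3)*k*exp(sqrt(3)*c)/3 - cos(3*c)/3


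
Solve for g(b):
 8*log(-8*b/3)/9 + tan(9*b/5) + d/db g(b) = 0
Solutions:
 g(b) = C1 - 8*b*log(-b)/9 - 8*b*log(2)/3 + 8*b/9 + 8*b*log(3)/9 + 5*log(cos(9*b/5))/9


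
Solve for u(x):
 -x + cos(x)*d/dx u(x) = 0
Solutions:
 u(x) = C1 + Integral(x/cos(x), x)


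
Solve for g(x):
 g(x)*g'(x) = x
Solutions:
 g(x) = -sqrt(C1 + x^2)
 g(x) = sqrt(C1 + x^2)


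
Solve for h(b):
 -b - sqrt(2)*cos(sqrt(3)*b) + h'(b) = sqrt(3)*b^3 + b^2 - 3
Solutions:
 h(b) = C1 + sqrt(3)*b^4/4 + b^3/3 + b^2/2 - 3*b + sqrt(6)*sin(sqrt(3)*b)/3


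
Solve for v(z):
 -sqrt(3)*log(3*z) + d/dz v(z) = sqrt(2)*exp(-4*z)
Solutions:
 v(z) = C1 + sqrt(3)*z*log(z) + sqrt(3)*z*(-1 + log(3)) - sqrt(2)*exp(-4*z)/4


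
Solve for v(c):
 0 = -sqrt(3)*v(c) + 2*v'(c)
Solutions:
 v(c) = C1*exp(sqrt(3)*c/2)


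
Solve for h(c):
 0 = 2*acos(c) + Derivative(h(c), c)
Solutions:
 h(c) = C1 - 2*c*acos(c) + 2*sqrt(1 - c^2)


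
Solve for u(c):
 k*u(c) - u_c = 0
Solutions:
 u(c) = C1*exp(c*k)


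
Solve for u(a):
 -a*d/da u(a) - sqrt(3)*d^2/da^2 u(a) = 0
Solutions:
 u(a) = C1 + C2*erf(sqrt(2)*3^(3/4)*a/6)


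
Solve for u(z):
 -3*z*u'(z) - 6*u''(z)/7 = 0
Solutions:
 u(z) = C1 + C2*erf(sqrt(7)*z/2)


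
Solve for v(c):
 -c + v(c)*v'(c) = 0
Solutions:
 v(c) = -sqrt(C1 + c^2)
 v(c) = sqrt(C1 + c^2)


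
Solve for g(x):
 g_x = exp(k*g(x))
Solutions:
 g(x) = Piecewise((log(-1/(C1*k + k*x))/k, Ne(k, 0)), (nan, True))
 g(x) = Piecewise((C1 + x, Eq(k, 0)), (nan, True))


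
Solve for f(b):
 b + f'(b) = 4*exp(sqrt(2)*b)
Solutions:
 f(b) = C1 - b^2/2 + 2*sqrt(2)*exp(sqrt(2)*b)


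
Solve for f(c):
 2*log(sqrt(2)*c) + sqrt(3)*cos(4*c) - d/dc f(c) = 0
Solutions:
 f(c) = C1 + 2*c*log(c) - 2*c + c*log(2) + sqrt(3)*sin(4*c)/4


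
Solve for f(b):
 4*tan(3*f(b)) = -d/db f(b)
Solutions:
 f(b) = -asin(C1*exp(-12*b))/3 + pi/3
 f(b) = asin(C1*exp(-12*b))/3


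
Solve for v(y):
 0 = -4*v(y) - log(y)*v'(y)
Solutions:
 v(y) = C1*exp(-4*li(y))


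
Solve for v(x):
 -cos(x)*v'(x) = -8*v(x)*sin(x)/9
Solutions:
 v(x) = C1/cos(x)^(8/9)


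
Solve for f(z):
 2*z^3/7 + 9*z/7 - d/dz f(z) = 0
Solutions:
 f(z) = C1 + z^4/14 + 9*z^2/14


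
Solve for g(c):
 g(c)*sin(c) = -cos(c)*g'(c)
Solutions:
 g(c) = C1*cos(c)


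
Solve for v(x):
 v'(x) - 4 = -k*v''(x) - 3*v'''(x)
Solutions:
 v(x) = C1 + C2*exp(x*(-k + sqrt(k^2 - 12))/6) + C3*exp(-x*(k + sqrt(k^2 - 12))/6) + 4*x


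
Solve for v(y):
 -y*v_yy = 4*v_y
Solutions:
 v(y) = C1 + C2/y^3


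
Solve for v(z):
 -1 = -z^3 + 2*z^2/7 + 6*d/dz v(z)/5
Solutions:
 v(z) = C1 + 5*z^4/24 - 5*z^3/63 - 5*z/6


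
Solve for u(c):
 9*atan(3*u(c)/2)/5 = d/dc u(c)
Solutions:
 Integral(1/atan(3*_y/2), (_y, u(c))) = C1 + 9*c/5


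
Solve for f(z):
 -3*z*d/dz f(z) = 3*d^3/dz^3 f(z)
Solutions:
 f(z) = C1 + Integral(C2*airyai(-z) + C3*airybi(-z), z)


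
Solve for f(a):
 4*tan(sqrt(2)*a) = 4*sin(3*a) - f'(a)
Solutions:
 f(a) = C1 + 2*sqrt(2)*log(cos(sqrt(2)*a)) - 4*cos(3*a)/3


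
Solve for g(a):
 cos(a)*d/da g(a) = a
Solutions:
 g(a) = C1 + Integral(a/cos(a), a)


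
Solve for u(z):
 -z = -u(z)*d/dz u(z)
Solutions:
 u(z) = -sqrt(C1 + z^2)
 u(z) = sqrt(C1 + z^2)


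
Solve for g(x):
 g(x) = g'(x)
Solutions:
 g(x) = C1*exp(x)


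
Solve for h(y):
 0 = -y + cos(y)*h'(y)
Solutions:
 h(y) = C1 + Integral(y/cos(y), y)


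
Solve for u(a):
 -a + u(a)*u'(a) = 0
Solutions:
 u(a) = -sqrt(C1 + a^2)
 u(a) = sqrt(C1 + a^2)


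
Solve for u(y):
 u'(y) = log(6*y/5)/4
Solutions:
 u(y) = C1 + y*log(y)/4 - y*log(5)/4 - y/4 + y*log(6)/4


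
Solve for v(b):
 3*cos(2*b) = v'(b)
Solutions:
 v(b) = C1 + 3*sin(2*b)/2


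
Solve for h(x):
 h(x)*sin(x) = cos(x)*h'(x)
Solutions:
 h(x) = C1/cos(x)


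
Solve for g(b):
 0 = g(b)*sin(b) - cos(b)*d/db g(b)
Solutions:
 g(b) = C1/cos(b)


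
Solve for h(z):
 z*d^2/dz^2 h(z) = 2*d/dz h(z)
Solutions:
 h(z) = C1 + C2*z^3


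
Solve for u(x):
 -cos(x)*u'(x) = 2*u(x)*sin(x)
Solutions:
 u(x) = C1*cos(x)^2


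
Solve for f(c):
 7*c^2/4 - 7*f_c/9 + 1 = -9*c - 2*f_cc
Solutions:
 f(c) = C1 + C2*exp(7*c/18) + 3*c^3/4 + 81*c^2/7 + 2979*c/49


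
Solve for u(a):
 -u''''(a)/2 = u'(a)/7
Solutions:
 u(a) = C1 + C4*exp(-2^(1/3)*7^(2/3)*a/7) + (C2*sin(2^(1/3)*sqrt(3)*7^(2/3)*a/14) + C3*cos(2^(1/3)*sqrt(3)*7^(2/3)*a/14))*exp(2^(1/3)*7^(2/3)*a/14)


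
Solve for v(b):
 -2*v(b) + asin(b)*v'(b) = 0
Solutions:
 v(b) = C1*exp(2*Integral(1/asin(b), b))


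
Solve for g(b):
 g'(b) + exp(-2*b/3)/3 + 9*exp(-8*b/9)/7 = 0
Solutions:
 g(b) = C1 + exp(-2*b/3)/2 + 81*exp(-8*b/9)/56


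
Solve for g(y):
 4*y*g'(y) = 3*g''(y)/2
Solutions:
 g(y) = C1 + C2*erfi(2*sqrt(3)*y/3)


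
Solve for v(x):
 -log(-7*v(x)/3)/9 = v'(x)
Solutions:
 9*Integral(1/(log(-_y) - log(3) + log(7)), (_y, v(x))) = C1 - x


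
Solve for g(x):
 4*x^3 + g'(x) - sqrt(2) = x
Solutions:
 g(x) = C1 - x^4 + x^2/2 + sqrt(2)*x


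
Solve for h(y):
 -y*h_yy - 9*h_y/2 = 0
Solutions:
 h(y) = C1 + C2/y^(7/2)


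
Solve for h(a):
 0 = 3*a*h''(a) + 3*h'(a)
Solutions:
 h(a) = C1 + C2*log(a)


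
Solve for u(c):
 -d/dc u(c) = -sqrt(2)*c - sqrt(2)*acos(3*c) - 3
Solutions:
 u(c) = C1 + sqrt(2)*c^2/2 + 3*c + sqrt(2)*(c*acos(3*c) - sqrt(1 - 9*c^2)/3)


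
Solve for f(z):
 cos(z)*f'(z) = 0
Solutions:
 f(z) = C1


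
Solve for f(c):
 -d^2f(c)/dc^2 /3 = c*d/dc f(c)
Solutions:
 f(c) = C1 + C2*erf(sqrt(6)*c/2)


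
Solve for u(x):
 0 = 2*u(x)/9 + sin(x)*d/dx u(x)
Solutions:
 u(x) = C1*(cos(x) + 1)^(1/9)/(cos(x) - 1)^(1/9)


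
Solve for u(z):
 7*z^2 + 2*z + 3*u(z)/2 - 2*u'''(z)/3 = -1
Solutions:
 u(z) = C3*exp(2^(1/3)*3^(2/3)*z/2) - 14*z^2/3 - 4*z/3 + (C1*sin(3*2^(1/3)*3^(1/6)*z/4) + C2*cos(3*2^(1/3)*3^(1/6)*z/4))*exp(-2^(1/3)*3^(2/3)*z/4) - 2/3


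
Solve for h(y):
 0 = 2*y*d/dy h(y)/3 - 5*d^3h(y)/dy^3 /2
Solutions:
 h(y) = C1 + Integral(C2*airyai(30^(2/3)*y/15) + C3*airybi(30^(2/3)*y/15), y)


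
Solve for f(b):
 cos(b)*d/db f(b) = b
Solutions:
 f(b) = C1 + Integral(b/cos(b), b)


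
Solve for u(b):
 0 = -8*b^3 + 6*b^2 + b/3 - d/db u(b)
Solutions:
 u(b) = C1 - 2*b^4 + 2*b^3 + b^2/6


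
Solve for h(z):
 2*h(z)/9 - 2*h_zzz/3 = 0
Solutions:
 h(z) = C3*exp(3^(2/3)*z/3) + (C1*sin(3^(1/6)*z/2) + C2*cos(3^(1/6)*z/2))*exp(-3^(2/3)*z/6)


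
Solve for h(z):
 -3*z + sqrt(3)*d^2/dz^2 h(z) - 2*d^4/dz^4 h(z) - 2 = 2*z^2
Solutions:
 h(z) = C1 + C2*z + C3*exp(-sqrt(2)*3^(1/4)*z/2) + C4*exp(sqrt(2)*3^(1/4)*z/2) + sqrt(3)*z^4/18 + sqrt(3)*z^3/6 + z^2*(sqrt(3) + 4)/3


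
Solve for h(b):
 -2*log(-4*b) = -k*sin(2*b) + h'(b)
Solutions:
 h(b) = C1 - 2*b*log(-b) - 4*b*log(2) + 2*b - k*cos(2*b)/2


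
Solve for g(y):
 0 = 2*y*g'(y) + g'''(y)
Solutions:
 g(y) = C1 + Integral(C2*airyai(-2^(1/3)*y) + C3*airybi(-2^(1/3)*y), y)


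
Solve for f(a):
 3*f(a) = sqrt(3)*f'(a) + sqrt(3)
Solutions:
 f(a) = C1*exp(sqrt(3)*a) + sqrt(3)/3


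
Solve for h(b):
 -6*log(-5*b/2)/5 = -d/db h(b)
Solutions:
 h(b) = C1 + 6*b*log(-b)/5 + 6*b*(-1 - log(2) + log(5))/5


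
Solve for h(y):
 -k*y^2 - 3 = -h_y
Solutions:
 h(y) = C1 + k*y^3/3 + 3*y
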